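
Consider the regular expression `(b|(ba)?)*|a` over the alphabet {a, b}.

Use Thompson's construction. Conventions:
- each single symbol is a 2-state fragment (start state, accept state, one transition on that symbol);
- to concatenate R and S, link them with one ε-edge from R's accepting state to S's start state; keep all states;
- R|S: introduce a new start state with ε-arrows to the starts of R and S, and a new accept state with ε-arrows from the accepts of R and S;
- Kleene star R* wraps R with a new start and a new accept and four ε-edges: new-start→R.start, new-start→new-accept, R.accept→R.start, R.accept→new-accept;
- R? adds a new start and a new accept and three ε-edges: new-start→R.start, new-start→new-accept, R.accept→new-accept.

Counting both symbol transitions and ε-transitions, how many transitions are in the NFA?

20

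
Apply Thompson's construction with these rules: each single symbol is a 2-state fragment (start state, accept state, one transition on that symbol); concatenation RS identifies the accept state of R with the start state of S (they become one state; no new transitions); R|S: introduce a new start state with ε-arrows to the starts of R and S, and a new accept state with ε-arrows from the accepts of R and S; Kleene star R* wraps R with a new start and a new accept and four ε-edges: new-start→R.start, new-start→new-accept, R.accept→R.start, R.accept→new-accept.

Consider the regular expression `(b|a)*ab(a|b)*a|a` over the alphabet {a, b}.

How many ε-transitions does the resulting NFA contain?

By structural recursion:
Each of the 8 symbol leaves contributes 0 ε-transitions.
  b|a → 4 ε-transitions
  (b|a)* → 8 ε-transitions
  a|b → 4 ε-transitions
  (a|b)* → 8 ε-transitions
  (b|a)*ab(a|b)*a → 16 ε-transitions
  (b|a)*ab(a|b)*a|a → 20 ε-transitions

20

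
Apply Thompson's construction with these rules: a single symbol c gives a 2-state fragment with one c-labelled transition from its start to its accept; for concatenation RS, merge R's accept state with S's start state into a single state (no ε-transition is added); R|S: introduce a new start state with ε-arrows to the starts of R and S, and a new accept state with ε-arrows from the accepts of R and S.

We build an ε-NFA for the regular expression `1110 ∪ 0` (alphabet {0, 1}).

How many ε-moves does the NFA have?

By structural recursion:
Each of the 5 symbol leaves contributes 0 ε-transitions.
  1110 : 0 ε-transitions
  1110 ∪ 0 : 4 ε-transitions

4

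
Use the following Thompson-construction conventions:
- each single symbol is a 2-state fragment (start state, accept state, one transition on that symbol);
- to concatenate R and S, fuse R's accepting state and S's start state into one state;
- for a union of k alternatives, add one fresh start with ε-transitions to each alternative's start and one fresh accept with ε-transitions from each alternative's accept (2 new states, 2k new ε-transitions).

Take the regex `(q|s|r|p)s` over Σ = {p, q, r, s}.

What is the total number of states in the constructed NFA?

11

Building bottom-up:
Each of the 5 symbol leaves contributes a 2-state fragment.
  q|s|r|p → 10 states
  (q|s|r|p)s → 11 states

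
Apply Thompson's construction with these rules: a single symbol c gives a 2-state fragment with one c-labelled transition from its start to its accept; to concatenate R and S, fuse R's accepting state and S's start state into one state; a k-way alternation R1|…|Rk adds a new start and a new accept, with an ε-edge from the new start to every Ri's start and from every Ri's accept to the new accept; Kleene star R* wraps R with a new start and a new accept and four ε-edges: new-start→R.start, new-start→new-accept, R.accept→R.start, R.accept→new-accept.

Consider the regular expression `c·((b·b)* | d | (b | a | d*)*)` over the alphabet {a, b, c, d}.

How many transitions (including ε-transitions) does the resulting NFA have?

Building bottom-up:
Each of the 7 symbol leaves contributes 1 transition (1 symbol, 0 ε).
  b·b : 2 transitions (2 symbol, 0 ε)
  (b·b)* : 6 transitions (2 symbol, 4 ε)
  d* : 5 transitions (1 symbol, 4 ε)
  b | a | d* : 13 transitions (3 symbol, 10 ε)
  (b | a | d*)* : 17 transitions (3 symbol, 14 ε)
  (b·b)* | d | (b | a | d*)* : 30 transitions (6 symbol, 24 ε)
  c·((b·b)* | d | (b | a | d*)*) : 31 transitions (7 symbol, 24 ε)

31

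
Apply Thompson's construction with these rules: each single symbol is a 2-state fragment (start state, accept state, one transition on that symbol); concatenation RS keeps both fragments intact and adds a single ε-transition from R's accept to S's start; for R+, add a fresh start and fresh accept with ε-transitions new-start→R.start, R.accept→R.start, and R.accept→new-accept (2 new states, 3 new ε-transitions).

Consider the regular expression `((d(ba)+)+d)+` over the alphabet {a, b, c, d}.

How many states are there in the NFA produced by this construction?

14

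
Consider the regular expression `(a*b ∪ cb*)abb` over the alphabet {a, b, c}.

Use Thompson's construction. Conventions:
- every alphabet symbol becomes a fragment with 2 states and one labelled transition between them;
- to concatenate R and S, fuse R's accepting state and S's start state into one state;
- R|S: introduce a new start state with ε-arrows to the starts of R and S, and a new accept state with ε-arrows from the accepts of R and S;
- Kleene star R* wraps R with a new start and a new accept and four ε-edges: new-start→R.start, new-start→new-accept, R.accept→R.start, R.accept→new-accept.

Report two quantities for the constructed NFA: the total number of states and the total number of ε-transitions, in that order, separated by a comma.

Recursing over subexpressions:
Each of the 7 symbol leaves contributes 2 states and 0 ε-transitions.
  a* = 4 states, 4 ε-transitions
  a*b = 5 states, 4 ε-transitions
  b* = 4 states, 4 ε-transitions
  cb* = 5 states, 4 ε-transitions
  a*b ∪ cb* = 12 states, 12 ε-transitions
  (a*b ∪ cb*)abb = 15 states, 12 ε-transitions

15, 12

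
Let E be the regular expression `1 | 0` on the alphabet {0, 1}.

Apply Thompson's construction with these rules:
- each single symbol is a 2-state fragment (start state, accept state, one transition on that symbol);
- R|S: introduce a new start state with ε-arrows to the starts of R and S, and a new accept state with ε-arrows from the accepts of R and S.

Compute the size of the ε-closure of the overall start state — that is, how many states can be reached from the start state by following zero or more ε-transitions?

Compute the ε-closure size of each fragment's start state recursively; a symbol fragment's start has no outgoing ε-edge, so its closure is just itself (size 1).
  1 | 0 — C = 1 + 1 + 1 = 3 (the new accept is not ε-reachable since no branch accepts ε)

3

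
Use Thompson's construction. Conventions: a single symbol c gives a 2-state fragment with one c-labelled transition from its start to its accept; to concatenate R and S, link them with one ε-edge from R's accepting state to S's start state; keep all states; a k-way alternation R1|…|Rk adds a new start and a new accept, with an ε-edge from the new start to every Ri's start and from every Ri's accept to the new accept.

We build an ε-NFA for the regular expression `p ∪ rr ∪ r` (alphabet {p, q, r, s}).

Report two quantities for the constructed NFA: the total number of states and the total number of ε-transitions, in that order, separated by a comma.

10, 7

Per subexpression:
Each of the 4 symbol leaves contributes 2 states and 0 ε-transitions.
  rr : 4 states, 1 ε-transition
  p ∪ rr ∪ r : 10 states, 7 ε-transitions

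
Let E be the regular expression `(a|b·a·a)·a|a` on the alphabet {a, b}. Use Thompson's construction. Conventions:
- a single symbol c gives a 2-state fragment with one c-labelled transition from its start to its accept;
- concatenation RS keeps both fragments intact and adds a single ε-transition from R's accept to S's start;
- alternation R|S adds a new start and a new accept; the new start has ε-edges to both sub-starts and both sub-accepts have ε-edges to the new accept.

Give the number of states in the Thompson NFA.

Recursing over subexpressions:
Each of the 6 symbol leaves contributes a 2-state fragment.
  b·a·a → 6 states
  a|b·a·a → 10 states
  (a|b·a·a)·a → 12 states
  (a|b·a·a)·a|a → 16 states

16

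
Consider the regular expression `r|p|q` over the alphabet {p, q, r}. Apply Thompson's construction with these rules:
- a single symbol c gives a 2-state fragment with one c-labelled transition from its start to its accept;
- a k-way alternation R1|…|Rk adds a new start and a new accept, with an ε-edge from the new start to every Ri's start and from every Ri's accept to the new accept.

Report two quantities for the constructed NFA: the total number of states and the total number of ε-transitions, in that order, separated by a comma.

By structural recursion:
Each of the 3 symbol leaves contributes 2 states and 0 ε-transitions.
  r|p|q → 8 states, 6 ε-transitions

8, 6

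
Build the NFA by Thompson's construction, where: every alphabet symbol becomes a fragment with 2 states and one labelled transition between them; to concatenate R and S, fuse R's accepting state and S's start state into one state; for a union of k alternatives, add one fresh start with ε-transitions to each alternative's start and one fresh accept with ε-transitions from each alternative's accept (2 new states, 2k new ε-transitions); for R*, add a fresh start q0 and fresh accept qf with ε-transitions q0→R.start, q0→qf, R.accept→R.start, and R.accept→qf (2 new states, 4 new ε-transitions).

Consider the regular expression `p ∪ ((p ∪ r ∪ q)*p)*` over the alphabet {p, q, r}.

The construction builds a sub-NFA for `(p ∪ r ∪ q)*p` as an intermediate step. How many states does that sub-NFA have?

Fragment for `(p ∪ r ∪ q)*p`:
Each of the 4 symbol leaves contributes a 2-state fragment.
  p ∪ r ∪ q → 8 states
  (p ∪ r ∪ q)* → 10 states
  (p ∪ r ∪ q)*p → 11 states

11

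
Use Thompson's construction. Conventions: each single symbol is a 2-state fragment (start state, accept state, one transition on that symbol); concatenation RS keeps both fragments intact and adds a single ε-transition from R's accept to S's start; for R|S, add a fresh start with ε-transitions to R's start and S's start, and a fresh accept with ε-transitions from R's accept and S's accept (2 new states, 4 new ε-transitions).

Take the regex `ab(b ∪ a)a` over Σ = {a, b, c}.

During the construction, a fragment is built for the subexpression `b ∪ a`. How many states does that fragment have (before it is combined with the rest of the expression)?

6

Fragment for `b ∪ a`:
Each of the 2 symbol leaves contributes a 2-state fragment.
  b ∪ a — 6 states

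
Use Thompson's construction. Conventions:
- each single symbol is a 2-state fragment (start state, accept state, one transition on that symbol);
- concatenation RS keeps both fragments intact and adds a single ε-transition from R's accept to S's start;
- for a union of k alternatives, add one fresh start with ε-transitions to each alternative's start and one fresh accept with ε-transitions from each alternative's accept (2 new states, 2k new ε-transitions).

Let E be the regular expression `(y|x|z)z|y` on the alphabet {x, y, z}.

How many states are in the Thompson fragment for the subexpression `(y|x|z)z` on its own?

10

Fragment for `(y|x|z)z`:
Each of the 4 symbol leaves contributes a 2-state fragment.
  y|x|z = 8 states
  (y|x|z)z = 10 states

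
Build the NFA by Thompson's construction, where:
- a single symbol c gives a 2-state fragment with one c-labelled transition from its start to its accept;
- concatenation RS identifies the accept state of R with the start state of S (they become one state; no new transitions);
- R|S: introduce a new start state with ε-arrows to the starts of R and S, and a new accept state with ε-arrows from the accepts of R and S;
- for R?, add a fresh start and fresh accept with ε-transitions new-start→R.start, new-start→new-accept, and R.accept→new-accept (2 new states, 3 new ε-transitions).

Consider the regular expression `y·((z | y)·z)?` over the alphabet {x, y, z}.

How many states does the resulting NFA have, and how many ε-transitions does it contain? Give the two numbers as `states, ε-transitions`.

10, 7

Building bottom-up:
Each of the 4 symbol leaves contributes 2 states and 0 ε-transitions.
  z | y — 6 states, 4 ε-transitions
  (z | y)·z — 7 states, 4 ε-transitions
  ((z | y)·z)? — 9 states, 7 ε-transitions
  y·((z | y)·z)? — 10 states, 7 ε-transitions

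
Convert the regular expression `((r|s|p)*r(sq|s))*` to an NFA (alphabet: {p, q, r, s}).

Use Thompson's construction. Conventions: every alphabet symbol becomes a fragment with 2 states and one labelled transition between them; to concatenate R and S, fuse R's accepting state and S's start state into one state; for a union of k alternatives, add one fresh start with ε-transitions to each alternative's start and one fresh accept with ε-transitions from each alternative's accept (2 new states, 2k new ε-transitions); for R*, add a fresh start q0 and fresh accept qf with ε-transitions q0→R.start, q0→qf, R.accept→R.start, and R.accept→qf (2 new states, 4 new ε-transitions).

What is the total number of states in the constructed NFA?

19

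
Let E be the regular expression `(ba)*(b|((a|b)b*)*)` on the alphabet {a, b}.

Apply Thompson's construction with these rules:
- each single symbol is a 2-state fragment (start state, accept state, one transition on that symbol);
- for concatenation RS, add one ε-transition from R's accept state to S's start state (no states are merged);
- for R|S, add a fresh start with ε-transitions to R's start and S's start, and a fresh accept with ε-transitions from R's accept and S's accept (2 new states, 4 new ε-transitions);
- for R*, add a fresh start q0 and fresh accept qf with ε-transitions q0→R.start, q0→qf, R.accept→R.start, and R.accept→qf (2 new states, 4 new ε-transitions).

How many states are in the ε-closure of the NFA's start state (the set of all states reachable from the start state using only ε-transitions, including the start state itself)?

Let C(F) = |ε-closure(F.start)| within fragment F, and note whether F accepts ε. Symbol fragments have C = 1 and do not accept ε. Then:
  ba — same as the first factor's closure: |ε-closure| = 1
  (ba)* — the star's fresh start ε-reaches both the body's start and the fresh accept: |ε-closure| = 2 + 1 = 3
  a|b — new start ε-reaches every alternative's start; none of them accept ε, so the new accept is not reached: |ε-closure| = 1 + 1 + 1 = 3
  b* — |ε-closure| = 1 (new start) + 1 (body) + 1 (new accept) = 3
  (a|b)b* — |ε-closure| equals the left operand's closure size = 3 (its accept is not ε-reachable, so the closure stops there)
  ((a|b)b*)* — |ε-closure| = 1 (new start) + 3 (body) + 1 (new accept) = 5
  b|((a|b)b*)* — new start ε-reaches every alternative's start; at least one alternative accepts ε, so the union's new accept is reached too: |ε-closure| = 1 + 1 + 5 + 1 = 8
  (ba)*(b|((a|b)b*)*) — the left operand accepts ε, so the closure extends into the next operand (via the concat ε-link); |ε-closure| = 3 + 8 = 11

11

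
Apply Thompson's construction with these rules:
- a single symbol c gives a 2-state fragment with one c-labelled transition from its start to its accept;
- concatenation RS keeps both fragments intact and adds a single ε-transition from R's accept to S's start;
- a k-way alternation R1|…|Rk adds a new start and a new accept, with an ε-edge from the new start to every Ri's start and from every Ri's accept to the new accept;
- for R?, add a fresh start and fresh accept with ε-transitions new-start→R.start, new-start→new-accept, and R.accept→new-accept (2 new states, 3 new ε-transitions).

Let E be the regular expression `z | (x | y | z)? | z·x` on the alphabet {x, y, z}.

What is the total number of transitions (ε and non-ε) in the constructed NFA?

Bottom-up over the parse tree:
Each of the 6 symbol leaves contributes 1 transition (1 symbol, 0 ε).
  x | y | z = 9 transitions (3 symbol, 6 ε)
  (x | y | z)? = 12 transitions (3 symbol, 9 ε)
  z·x = 3 transitions (2 symbol, 1 ε)
  z | (x | y | z)? | z·x = 22 transitions (6 symbol, 16 ε)

22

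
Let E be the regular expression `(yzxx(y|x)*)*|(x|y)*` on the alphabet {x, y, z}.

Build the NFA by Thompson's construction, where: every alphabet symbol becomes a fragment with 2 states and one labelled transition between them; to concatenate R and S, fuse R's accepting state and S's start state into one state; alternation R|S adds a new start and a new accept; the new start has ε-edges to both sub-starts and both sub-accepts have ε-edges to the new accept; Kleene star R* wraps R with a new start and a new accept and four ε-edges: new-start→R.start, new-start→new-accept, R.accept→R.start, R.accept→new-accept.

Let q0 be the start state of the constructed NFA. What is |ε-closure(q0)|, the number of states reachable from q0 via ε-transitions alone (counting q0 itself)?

Work bottom-up. For each fragment F, track |ε-closure(F.start)| and whether F's accept lies in that closure (i.e. whether F accepts ε). A single-symbol fragment has closure size 1 and does not accept ε.
  y|x : |closure| = 1 + 1 + 1 = 3 (the new accept is not ε-reachable since no branch accepts ε)
  (y|x)* : the star's fresh start ε-reaches both the body's start and the fresh accept: |closure| = 2 + 3 = 5
  yzxx(y|x)* : |closure| equals the left operand's closure size = 1 (its accept is not ε-reachable, so the closure stops there)
  (yzxx(y|x)*)* : new start has ε-edges to the inner start and to the new accept, so |closure| = 2 + 1 = 3
  x|y : new start ε-reaches every alternative's start; none of them accept ε, so the new accept is not reached: |closure| = 1 + 1 + 1 = 3
  (x|y)* : the star's fresh start ε-reaches both the body's start and the fresh accept: |closure| = 2 + 3 = 5
  (yzxx(y|x)*)*|(x|y)* : new start ε-reaches every alternative's start; at least one alternative accepts ε, so the union's new accept is reached too: |closure| = 1 + 3 + 5 + 1 = 10

10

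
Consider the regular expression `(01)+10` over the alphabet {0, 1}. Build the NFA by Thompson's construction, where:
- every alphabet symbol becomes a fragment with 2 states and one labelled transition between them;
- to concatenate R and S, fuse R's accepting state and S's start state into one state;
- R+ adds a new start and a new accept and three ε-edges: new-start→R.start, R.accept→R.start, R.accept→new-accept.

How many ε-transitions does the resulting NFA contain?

3

Bottom-up over the parse tree:
Each of the 4 symbol leaves contributes 0 ε-transitions.
  01 — 0 ε-transitions
  (01)+ — 3 ε-transitions
  (01)+10 — 3 ε-transitions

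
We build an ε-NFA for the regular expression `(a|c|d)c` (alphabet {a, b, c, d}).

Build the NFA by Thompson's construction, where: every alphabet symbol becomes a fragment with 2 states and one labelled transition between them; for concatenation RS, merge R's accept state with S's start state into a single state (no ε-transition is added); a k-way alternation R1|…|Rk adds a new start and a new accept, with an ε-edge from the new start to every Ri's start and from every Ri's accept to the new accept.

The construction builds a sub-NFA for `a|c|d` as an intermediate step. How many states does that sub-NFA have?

8

Fragment for `a|c|d`:
Each of the 3 symbol leaves contributes a 2-state fragment.
  a|c|d = 8 states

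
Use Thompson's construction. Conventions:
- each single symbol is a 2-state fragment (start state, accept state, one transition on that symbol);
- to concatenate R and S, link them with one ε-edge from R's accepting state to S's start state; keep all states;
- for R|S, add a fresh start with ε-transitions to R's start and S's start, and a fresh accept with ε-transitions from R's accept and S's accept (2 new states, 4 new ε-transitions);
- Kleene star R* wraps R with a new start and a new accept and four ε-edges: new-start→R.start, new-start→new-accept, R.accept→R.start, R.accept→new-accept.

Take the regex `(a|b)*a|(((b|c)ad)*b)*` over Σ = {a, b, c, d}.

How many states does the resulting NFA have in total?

Building bottom-up:
Each of the 8 symbol leaves contributes a 2-state fragment.
  a|b = 6 states
  (a|b)* = 8 states
  (a|b)*a = 10 states
  b|c = 6 states
  (b|c)ad = 10 states
  ((b|c)ad)* = 12 states
  ((b|c)ad)*b = 14 states
  (((b|c)ad)*b)* = 16 states
  (a|b)*a|(((b|c)ad)*b)* = 28 states

28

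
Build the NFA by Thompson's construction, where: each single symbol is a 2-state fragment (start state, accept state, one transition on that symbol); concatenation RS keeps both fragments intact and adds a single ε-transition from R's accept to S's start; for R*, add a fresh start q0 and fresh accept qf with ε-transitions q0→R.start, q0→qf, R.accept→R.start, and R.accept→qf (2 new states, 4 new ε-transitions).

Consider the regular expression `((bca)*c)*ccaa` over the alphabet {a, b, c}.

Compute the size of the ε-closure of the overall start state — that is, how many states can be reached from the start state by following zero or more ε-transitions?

Work bottom-up. For each fragment F, track |ε-closure(F.start)| and whether F's accept lies in that closure (i.e. whether F accepts ε). A single-symbol fragment has closure size 1 and does not accept ε.
  bca : same as the first factor's closure: |ε-closure| = 1
  (bca)* : new start has ε-edges to the inner start and to the new accept, so |ε-closure| = 2 + 1 = 3
  (bca)*c : the left operand accepts ε, so the closure extends into the next operand (via the concat ε-link); |ε-closure| = 3 + 1 = 4
  ((bca)*c)* : the star's fresh start ε-reaches both the body's start and the fresh accept: |ε-closure| = 2 + 4 = 6
  ((bca)*c)*ccaa : the left operand accepts ε, so the closure extends into the next operand (via the concat ε-link); |ε-closure| = 6 + 1 = 7

7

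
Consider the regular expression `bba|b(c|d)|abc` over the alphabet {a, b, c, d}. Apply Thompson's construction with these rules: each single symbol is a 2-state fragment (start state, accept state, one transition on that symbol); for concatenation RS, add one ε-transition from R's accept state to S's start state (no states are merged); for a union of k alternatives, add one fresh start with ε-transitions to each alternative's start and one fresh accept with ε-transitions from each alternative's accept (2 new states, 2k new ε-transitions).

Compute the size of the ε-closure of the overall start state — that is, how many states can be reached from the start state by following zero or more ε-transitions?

4

Work bottom-up. For each fragment F, track |ε-closure(F.start)| and whether F's accept lies in that closure (i.e. whether F accepts ε). A single-symbol fragment has closure size 1 and does not accept ε.
  bba → same as the first factor's closure: |ε-closure| = 1
  c|d → |ε-closure| = 1 + 1 + 1 = 3 (the new accept is not ε-reachable since no branch accepts ε)
  b(c|d) → |ε-closure| equals the left operand's closure size = 1 (its accept is not ε-reachable, so the closure stops there)
  abc → |ε-closure| equals the left operand's closure size = 1 (its accept is not ε-reachable, so the closure stops there)
  bba|b(c|d)|abc → |ε-closure| = 1 + 1 + 1 + 1 = 4 (the new accept is not ε-reachable since no branch accepts ε)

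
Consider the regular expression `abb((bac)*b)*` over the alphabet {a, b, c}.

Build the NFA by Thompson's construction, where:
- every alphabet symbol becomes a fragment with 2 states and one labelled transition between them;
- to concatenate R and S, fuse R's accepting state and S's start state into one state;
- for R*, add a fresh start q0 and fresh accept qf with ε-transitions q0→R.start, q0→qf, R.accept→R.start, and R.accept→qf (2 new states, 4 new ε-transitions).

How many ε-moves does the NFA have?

8

Recursing over subexpressions:
Each of the 7 symbol leaves contributes 0 ε-transitions.
  bac — 0 ε-transitions
  (bac)* — 4 ε-transitions
  (bac)*b — 4 ε-transitions
  ((bac)*b)* — 8 ε-transitions
  abb((bac)*b)* — 8 ε-transitions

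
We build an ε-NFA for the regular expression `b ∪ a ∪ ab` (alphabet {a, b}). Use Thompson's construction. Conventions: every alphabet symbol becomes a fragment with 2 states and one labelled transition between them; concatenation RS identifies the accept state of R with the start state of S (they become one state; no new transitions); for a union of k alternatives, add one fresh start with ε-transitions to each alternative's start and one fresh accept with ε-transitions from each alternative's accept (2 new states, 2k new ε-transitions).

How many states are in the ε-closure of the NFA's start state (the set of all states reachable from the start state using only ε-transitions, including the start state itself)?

Work bottom-up. For each fragment F, track |ε-closure(F.start)| and whether F's accept lies in that closure (i.e. whether F accepts ε). A single-symbol fragment has closure size 1 and does not accept ε.
  ab : |ε-closure| equals the left operand's closure size = 1 (its accept is not ε-reachable, so the closure stops there)
  b ∪ a ∪ ab : |ε-closure| = 1 + 1 + 1 + 1 = 4 (the new accept is not ε-reachable since no branch accepts ε)

4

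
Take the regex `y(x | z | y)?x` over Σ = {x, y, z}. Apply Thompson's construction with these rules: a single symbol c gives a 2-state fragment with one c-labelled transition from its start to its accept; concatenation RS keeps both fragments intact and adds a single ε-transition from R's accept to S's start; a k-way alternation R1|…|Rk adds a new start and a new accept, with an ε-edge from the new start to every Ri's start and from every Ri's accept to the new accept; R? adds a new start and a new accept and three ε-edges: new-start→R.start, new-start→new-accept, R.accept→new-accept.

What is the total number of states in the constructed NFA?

14

Recursing over subexpressions:
Each of the 5 symbol leaves contributes a 2-state fragment.
  x | z | y : 8 states
  (x | z | y)? : 10 states
  y(x | z | y)?x : 14 states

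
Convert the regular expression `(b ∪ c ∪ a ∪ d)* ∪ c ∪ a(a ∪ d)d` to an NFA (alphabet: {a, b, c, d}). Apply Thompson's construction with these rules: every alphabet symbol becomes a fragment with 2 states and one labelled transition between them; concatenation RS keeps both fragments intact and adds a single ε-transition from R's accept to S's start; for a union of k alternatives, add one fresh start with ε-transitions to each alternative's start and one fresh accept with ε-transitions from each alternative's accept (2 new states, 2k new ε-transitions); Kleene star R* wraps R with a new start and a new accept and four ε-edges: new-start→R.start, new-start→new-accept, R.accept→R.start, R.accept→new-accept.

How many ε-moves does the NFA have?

By structural recursion:
Each of the 9 symbol leaves contributes 0 ε-transitions.
  b ∪ c ∪ a ∪ d — 8 ε-transitions
  (b ∪ c ∪ a ∪ d)* — 12 ε-transitions
  a ∪ d — 4 ε-transitions
  a(a ∪ d)d — 6 ε-transitions
  (b ∪ c ∪ a ∪ d)* ∪ c ∪ a(a ∪ d)d — 24 ε-transitions

24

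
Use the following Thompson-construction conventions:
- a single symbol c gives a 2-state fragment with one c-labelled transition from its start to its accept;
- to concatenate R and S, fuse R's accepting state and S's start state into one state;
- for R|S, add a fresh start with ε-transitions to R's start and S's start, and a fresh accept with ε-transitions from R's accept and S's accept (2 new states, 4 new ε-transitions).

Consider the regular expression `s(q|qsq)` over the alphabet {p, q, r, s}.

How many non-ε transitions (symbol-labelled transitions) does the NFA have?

5

Recursing over subexpressions:
Each of the 5 symbol leaves contributes exactly 1 symbol transition.
  qsq — 3 symbol transitions
  q|qsq — 4 symbol transitions
  s(q|qsq) — 5 symbol transitions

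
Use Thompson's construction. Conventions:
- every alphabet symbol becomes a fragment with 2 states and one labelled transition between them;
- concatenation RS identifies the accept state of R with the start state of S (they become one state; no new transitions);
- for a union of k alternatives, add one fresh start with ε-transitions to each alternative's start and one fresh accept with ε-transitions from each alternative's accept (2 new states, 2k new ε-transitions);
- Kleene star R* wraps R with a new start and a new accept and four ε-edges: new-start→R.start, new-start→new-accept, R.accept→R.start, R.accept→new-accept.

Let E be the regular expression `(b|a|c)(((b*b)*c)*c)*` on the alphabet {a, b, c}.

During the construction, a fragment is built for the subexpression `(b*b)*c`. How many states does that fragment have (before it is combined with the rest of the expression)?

8

Fragment for `(b*b)*c`:
Each of the 3 symbol leaves contributes a 2-state fragment.
  b* → 4 states
  b*b → 5 states
  (b*b)* → 7 states
  (b*b)*c → 8 states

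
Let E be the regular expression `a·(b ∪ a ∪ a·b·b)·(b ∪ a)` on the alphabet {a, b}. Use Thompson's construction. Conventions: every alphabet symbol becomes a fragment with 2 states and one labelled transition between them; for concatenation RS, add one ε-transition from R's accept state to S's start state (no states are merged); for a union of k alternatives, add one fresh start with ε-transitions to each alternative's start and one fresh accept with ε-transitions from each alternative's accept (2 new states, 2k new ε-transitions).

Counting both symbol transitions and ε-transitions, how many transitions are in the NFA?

By structural recursion:
Each of the 8 symbol leaves contributes 1 transition (1 symbol, 0 ε).
  a·b·b — 5 transitions (3 symbol, 2 ε)
  b ∪ a ∪ a·b·b — 13 transitions (5 symbol, 8 ε)
  b ∪ a — 6 transitions (2 symbol, 4 ε)
  a·(b ∪ a ∪ a·b·b)·(b ∪ a) — 22 transitions (8 symbol, 14 ε)

22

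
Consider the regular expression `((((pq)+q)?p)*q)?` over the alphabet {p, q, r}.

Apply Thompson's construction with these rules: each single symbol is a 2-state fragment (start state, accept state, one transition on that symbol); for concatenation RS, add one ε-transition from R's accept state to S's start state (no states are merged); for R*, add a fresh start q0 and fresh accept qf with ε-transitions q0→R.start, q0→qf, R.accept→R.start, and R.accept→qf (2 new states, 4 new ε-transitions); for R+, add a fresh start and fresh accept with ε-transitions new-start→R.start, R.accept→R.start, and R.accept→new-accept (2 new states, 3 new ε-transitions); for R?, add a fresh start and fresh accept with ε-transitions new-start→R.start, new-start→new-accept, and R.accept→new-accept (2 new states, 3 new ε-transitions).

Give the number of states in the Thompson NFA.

Bottom-up over the parse tree:
Each of the 5 symbol leaves contributes a 2-state fragment.
  pq — 4 states
  (pq)+ — 6 states
  (pq)+q — 8 states
  ((pq)+q)? — 10 states
  ((pq)+q)?p — 12 states
  (((pq)+q)?p)* — 14 states
  (((pq)+q)?p)*q — 16 states
  ((((pq)+q)?p)*q)? — 18 states

18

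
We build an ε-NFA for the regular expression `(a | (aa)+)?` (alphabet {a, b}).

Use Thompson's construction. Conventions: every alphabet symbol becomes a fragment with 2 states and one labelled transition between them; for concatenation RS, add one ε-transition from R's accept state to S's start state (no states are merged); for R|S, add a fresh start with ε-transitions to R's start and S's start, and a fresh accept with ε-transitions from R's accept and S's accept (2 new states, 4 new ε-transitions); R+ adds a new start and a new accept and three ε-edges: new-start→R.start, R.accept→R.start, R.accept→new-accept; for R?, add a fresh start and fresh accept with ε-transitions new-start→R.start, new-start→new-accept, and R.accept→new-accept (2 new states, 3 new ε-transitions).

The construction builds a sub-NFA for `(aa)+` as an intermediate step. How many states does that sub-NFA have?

6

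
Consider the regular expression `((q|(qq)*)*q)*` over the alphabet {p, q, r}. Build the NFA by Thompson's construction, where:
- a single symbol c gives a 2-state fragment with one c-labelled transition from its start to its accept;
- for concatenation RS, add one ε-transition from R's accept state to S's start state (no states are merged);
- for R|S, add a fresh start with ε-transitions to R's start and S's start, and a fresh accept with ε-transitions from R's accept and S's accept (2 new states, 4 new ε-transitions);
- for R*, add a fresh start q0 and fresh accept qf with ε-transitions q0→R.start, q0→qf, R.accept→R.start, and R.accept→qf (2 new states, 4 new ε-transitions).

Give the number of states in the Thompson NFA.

16

Per subexpression:
Each of the 4 symbol leaves contributes a 2-state fragment.
  qq → 4 states
  (qq)* → 6 states
  q|(qq)* → 10 states
  (q|(qq)*)* → 12 states
  (q|(qq)*)*q → 14 states
  ((q|(qq)*)*q)* → 16 states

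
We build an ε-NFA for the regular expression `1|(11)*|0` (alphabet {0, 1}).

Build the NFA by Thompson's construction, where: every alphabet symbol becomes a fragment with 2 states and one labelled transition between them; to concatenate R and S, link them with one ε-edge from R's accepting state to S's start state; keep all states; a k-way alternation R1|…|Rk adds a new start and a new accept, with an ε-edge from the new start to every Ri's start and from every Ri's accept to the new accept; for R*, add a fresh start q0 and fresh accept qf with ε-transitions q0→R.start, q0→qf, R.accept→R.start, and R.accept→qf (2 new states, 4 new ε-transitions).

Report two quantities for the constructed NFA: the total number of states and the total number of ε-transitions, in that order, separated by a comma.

12, 11

Building bottom-up:
Each of the 4 symbol leaves contributes 2 states and 0 ε-transitions.
  11 — 4 states, 1 ε-transition
  (11)* — 6 states, 5 ε-transitions
  1|(11)*|0 — 12 states, 11 ε-transitions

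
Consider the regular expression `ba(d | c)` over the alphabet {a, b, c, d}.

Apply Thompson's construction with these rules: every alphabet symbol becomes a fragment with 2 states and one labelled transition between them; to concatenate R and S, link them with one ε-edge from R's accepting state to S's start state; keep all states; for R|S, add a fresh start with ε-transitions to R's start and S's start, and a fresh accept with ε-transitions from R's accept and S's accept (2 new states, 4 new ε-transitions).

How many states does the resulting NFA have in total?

10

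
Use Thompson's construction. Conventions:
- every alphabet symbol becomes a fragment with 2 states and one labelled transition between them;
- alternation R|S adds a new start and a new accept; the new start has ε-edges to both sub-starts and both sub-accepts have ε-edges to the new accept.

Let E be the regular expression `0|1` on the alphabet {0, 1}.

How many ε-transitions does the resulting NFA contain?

Recursing over subexpressions:
Each of the 2 symbol leaves contributes 0 ε-transitions.
  0|1 = 4 ε-transitions

4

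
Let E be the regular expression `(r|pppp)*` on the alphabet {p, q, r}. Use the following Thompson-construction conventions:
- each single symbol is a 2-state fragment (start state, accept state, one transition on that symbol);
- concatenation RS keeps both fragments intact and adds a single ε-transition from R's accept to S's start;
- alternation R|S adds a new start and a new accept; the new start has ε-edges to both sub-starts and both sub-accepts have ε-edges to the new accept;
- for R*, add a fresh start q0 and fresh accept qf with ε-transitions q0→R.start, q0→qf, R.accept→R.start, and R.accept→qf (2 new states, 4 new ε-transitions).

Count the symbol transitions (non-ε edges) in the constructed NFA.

5

Bottom-up over the parse tree:
Each of the 5 symbol leaves contributes exactly 1 symbol transition.
  pppp : 4 symbol transitions
  r|pppp : 5 symbol transitions
  (r|pppp)* : 5 symbol transitions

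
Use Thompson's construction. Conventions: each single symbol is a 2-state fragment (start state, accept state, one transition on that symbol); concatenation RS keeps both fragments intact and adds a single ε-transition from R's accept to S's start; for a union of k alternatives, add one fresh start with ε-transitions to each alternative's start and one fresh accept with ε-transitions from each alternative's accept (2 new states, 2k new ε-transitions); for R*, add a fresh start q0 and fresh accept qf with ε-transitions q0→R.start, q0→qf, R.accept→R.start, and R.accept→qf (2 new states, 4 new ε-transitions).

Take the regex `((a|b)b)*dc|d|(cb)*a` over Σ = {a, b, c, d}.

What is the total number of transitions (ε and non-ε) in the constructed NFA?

Recursing over subexpressions:
Each of the 9 symbol leaves contributes 1 transition (1 symbol, 0 ε).
  a|b = 6 transitions (2 symbol, 4 ε)
  (a|b)b = 8 transitions (3 symbol, 5 ε)
  ((a|b)b)* = 12 transitions (3 symbol, 9 ε)
  ((a|b)b)*dc = 16 transitions (5 symbol, 11 ε)
  cb = 3 transitions (2 symbol, 1 ε)
  (cb)* = 7 transitions (2 symbol, 5 ε)
  (cb)*a = 9 transitions (3 symbol, 6 ε)
  ((a|b)b)*dc|d|(cb)*a = 32 transitions (9 symbol, 23 ε)

32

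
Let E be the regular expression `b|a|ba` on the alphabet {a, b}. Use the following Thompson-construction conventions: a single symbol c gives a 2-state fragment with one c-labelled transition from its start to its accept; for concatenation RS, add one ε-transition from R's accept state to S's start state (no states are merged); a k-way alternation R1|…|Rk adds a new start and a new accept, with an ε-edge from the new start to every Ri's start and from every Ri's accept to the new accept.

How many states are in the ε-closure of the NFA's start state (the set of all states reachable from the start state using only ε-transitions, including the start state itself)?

Work bottom-up. For each fragment F, track |ε-closure(F.start)| and whether F's accept lies in that closure (i.e. whether F accepts ε). A single-symbol fragment has closure size 1 and does not accept ε.
  ba — C equals the left operand's closure size = 1 (its accept is not ε-reachable, so the closure stops there)
  b|a|ba — C = 1 + 1 + 1 + 1 = 4 (the new accept is not ε-reachable since no branch accepts ε)

4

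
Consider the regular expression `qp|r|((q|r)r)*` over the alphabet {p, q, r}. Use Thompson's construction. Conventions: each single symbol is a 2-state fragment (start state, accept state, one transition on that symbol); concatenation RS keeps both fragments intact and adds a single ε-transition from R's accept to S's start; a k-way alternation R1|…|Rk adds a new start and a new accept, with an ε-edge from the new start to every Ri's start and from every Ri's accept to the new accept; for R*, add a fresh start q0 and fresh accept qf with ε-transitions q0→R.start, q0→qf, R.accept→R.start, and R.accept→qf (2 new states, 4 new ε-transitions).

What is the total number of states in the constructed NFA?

18

Per subexpression:
Each of the 6 symbol leaves contributes a 2-state fragment.
  qp → 4 states
  q|r → 6 states
  (q|r)r → 8 states
  ((q|r)r)* → 10 states
  qp|r|((q|r)r)* → 18 states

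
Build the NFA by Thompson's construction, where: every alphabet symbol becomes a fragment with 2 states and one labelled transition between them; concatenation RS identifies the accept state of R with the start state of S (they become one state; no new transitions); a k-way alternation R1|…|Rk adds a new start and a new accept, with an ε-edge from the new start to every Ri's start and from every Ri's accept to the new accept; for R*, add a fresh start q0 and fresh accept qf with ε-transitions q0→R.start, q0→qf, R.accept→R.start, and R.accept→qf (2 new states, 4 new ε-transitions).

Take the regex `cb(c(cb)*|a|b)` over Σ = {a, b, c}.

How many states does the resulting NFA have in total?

By structural recursion:
Each of the 7 symbol leaves contributes a 2-state fragment.
  cb = 3 states
  (cb)* = 5 states
  c(cb)* = 6 states
  c(cb)*|a|b = 12 states
  cb(c(cb)*|a|b) = 14 states

14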